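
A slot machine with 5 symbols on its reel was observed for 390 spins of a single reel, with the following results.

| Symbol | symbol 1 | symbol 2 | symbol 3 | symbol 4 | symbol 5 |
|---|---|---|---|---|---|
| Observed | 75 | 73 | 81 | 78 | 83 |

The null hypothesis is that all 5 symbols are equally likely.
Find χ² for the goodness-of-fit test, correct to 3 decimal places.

Expected count for each of the 5 categories: 390/5 = 78.
χ² = (75−78)²/78 + (73−78)²/78 + (81−78)²/78 + (78−78)²/78 + (83−78)²/78
   = 0.1154 + 0.3205 + 0.1154 + 0.0000 + 0.3205
Sum = 0.872

0.872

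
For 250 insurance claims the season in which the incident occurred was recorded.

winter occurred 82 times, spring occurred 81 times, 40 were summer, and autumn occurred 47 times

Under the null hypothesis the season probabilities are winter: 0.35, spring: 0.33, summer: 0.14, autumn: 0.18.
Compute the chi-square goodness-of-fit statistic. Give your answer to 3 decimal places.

1.176

Expected counts E_i = n·p_i: 250×0.35 = 87.5, 250×0.33 = 82.5, 250×0.14 = 35, 250×0.18 = 45.
winter: (82 − 87.5)²/87.5 = 30.25/87.5 = 0.3457
spring: (81 − 82.5)²/82.5 = 2.25/82.5 = 0.0273
summer: (40 − 35)²/35 = 25/35 = 0.7143
autumn: (47 − 45)²/45 = 4/45 = 0.0889
Sum = 1.176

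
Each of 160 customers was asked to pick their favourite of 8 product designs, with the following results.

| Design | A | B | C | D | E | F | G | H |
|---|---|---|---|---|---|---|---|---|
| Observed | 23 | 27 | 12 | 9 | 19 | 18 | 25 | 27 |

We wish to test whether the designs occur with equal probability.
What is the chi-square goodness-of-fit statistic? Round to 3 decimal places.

16.100

Expected count for each of the 8 categories: 160/8 = 20.
cat         O        E   (O−E)²/E
A          23       20     0.4500
B          27       20     2.4500
C          12       20     3.2000
D           9       20     6.0500
E          19       20     0.0500
F          18       20     0.2000
G          25       20     1.2500
H          27       20     2.4500
Sum = 16.100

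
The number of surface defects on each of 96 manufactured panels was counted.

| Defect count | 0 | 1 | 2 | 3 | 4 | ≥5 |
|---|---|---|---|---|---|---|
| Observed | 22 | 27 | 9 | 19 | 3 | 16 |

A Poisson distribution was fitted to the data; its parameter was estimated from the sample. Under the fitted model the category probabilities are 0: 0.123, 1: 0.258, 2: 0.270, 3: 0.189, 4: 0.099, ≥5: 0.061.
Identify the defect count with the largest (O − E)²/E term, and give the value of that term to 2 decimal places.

≥5, 17.57

Expected counts E_i = n·p_i: 96×0.123 = 11.808, 96×0.258 = 24.768, 96×0.270 = 25.92, 96×0.189 = 18.144, 96×0.099 = 9.504, 96×0.061 = 5.856.
0: (22 − 11.808)²/11.808 = 103.876864/11.808 = 8.797
1: (27 − 24.768)²/24.768 = 4.981824/24.768 = 0.201
2: (9 − 25.92)²/25.92 = 286.2864/25.92 = 11.045
3: (19 − 18.144)²/18.144 = 0.732736/18.144 = 0.040
4: (3 − 9.504)²/9.504 = 42.302016/9.504 = 4.451
≥5: (16 − 5.856)²/5.856 = 102.900736/5.856 = 17.572
The largest term is for ≥5: 17.57.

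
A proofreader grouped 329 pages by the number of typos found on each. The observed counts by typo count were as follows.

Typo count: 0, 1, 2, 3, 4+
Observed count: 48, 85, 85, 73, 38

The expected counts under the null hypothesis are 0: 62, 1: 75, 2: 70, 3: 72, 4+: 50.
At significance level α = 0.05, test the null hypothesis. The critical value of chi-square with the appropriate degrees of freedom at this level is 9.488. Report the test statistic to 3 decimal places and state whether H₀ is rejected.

10.603; reject

cat         O        E   (O−E)²/E
0          48       62     3.1613
1          85       75     1.3333
2          85       70     3.2143
3          73       72     0.0139
4+         38       50     2.8800
Sum = 10.603
df = 4. Since 10.603 > 9.488, we reject H₀.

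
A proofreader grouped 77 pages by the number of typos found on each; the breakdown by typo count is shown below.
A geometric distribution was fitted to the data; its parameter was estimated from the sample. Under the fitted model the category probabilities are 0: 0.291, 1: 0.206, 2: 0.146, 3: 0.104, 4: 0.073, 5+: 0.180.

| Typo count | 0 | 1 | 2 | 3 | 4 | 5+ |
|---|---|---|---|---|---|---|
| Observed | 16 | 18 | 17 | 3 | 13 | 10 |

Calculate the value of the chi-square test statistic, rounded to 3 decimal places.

Expected counts E_i = n·p_i: 77×0.291 = 22.407, 77×0.206 = 15.862, 77×0.146 = 11.242, 77×0.104 = 8.008, 77×0.073 = 5.621, 77×0.180 = 13.86.
0: (16 − 22.407)²/22.407 = 41.049649/22.407 = 1.8320
1: (18 − 15.862)²/15.862 = 4.571044/15.862 = 0.2882
2: (17 − 11.242)²/11.242 = 33.154564/11.242 = 2.9492
3: (3 − 8.008)²/8.008 = 25.080064/8.008 = 3.1319
4: (13 − 5.621)²/5.621 = 54.449641/5.621 = 9.6868
5+: (10 − 13.86)²/13.86 = 14.8996/13.86 = 1.0750
Sum = 18.963

18.963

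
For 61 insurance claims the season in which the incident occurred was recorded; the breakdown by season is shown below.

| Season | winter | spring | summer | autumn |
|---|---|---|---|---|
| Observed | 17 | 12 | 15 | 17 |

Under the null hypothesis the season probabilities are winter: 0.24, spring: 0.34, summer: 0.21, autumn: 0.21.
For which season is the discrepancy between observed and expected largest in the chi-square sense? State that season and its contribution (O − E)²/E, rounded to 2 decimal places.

spring, 3.68

Expected counts E_i = n·p_i: 61×0.24 = 14.64, 61×0.34 = 20.74, 61×0.21 = 12.81, 61×0.21 = 12.81.
cat         O        E   (O−E)²/E
winter     17    14.64      0.380
spring     12    20.74      3.683
summer     15    12.81      0.374
autumn     17    12.81      1.370
The largest term is for spring: 3.68.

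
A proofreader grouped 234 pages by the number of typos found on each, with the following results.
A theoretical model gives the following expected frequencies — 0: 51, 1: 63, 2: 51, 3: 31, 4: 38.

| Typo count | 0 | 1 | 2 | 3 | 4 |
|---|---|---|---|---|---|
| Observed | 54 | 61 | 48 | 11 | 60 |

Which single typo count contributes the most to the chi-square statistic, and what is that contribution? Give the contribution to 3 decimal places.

3, 12.903

0: (54 − 51)²/51 = 9/51 = 0.1765
1: (61 − 63)²/63 = 4/63 = 0.0635
2: (48 − 51)²/51 = 9/51 = 0.1765
3: (11 − 31)²/31 = 400/31 = 12.9032
4: (60 − 38)²/38 = 484/38 = 12.7368
The largest term is for 3: 12.903.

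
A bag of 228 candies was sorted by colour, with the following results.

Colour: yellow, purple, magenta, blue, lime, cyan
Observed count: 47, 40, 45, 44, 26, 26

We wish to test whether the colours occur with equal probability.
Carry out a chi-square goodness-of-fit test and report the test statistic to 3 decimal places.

12.053

Expected count for each of the 6 categories: 228/6 = 38.
cat          O        E   (O−E)²/E
yellow      47       38     2.1316
purple      40       38     0.1053
magenta     45       38     1.2895
blue        44       38     0.9474
lime        26       38     3.7895
cyan        26       38     3.7895
Sum = 12.053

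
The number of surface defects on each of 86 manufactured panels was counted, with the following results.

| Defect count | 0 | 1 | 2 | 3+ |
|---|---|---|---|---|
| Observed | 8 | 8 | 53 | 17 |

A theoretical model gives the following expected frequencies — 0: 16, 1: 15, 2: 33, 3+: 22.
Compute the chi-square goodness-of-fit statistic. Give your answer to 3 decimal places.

cat         O        E   (O−E)²/E
0           8       16     4.0000
1           8       15     3.2667
2          53       33    12.1212
3+         17       22     1.1364
Sum = 20.524

20.524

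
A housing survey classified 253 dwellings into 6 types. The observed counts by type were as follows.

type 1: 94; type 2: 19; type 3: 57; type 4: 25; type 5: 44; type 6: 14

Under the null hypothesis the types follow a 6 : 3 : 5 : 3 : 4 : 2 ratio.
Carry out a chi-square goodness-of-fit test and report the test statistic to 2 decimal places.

Ratio total = 23. Expected counts: 253×6/23 = 66, 253×3/23 = 33, 253×5/23 = 55, 253×3/23 = 33, 253×4/23 = 44, 253×2/23 = 22.
cat         O        E   (O−E)²/E
type 1     94       66     11.879
type 2     19       33      5.939
type 3     57       55      0.073
type 4     25       33      1.939
type 5     44       44      0.000
type 6     14       22      2.909
Sum = 22.74

22.74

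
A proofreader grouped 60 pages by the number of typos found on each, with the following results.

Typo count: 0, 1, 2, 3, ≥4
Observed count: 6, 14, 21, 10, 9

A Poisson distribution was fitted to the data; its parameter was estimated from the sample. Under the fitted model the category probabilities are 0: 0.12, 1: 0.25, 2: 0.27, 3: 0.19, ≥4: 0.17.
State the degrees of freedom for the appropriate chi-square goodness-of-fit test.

3

There are k = 5 categories and 1 parameter estimated from the data, so df = 5 − 1 − 1 = 3.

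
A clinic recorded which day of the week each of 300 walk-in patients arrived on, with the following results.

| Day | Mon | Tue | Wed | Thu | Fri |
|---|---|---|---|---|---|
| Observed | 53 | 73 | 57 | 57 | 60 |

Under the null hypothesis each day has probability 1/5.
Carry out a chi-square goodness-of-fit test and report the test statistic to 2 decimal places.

3.93

Under H₀ each category has probability 1/5, so each expected count is 300/5 = 60.
cat         O        E   (O−E)²/E
Mon        53       60      0.817
Tue        73       60      2.817
Wed        57       60      0.150
Thu        57       60      0.150
Fri        60       60      0.000
Sum = 3.93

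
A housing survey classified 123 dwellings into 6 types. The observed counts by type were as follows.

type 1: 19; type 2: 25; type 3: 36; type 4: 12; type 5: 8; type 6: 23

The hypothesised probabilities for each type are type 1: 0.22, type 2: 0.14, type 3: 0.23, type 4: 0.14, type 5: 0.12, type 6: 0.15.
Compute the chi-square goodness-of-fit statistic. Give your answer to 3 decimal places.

13.817

Expected counts E_i = n·p_i: 123×0.22 = 27.06, 123×0.14 = 17.22, 123×0.23 = 28.29, 123×0.14 = 17.22, 123×0.12 = 14.76, 123×0.15 = 18.45.
cat         O        E   (O−E)²/E
type 1     19    27.06     2.4007
type 2     25    17.22     3.5150
type 3     36    28.29     2.1012
type 4     12    17.22     1.5824
type 5      8    14.76     3.0960
type 6     23    18.45     1.1221
Sum = 13.817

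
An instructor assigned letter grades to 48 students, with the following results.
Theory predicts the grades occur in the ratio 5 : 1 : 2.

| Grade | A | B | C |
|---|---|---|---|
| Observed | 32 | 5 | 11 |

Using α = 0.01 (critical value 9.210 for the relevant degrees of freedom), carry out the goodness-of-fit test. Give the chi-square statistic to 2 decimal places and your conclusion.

0.38; do not reject

Ratio total = 8. Expected counts: 48×5/8 = 30, 48×1/8 = 6, 48×2/8 = 12.
χ² = (32−30)²/30 + (5−6)²/6 + (11−12)²/12
   = 0.133 + 0.167 + 0.083
Sum = 0.38
df = 2. Since 0.38 < 9.210, we do not reject H₀.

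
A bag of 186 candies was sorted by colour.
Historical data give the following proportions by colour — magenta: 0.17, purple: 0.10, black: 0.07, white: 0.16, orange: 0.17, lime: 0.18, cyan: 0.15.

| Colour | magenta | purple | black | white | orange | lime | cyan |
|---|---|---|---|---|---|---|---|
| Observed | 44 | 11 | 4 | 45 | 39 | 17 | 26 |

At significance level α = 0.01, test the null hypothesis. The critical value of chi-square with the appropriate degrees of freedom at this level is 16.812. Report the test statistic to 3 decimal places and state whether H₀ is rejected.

31.970; reject

Expected counts E_i = n·p_i: 186×0.17 = 31.62, 186×0.10 = 18.6, 186×0.07 = 13.02, 186×0.16 = 29.76, 186×0.17 = 31.62, 186×0.18 = 33.48, 186×0.15 = 27.9.
cat          O        E   (O−E)²/E
magenta     44    31.62     4.8471
purple      11     18.6     3.1054
black        4    13.02     6.2489
white       45    29.76     7.8044
orange      39    31.62     1.7225
lime        17    33.48     8.1120
cyan        26     27.9     0.1294
Sum = 31.970
df = 6. Since 31.970 > 16.812, we reject H₀.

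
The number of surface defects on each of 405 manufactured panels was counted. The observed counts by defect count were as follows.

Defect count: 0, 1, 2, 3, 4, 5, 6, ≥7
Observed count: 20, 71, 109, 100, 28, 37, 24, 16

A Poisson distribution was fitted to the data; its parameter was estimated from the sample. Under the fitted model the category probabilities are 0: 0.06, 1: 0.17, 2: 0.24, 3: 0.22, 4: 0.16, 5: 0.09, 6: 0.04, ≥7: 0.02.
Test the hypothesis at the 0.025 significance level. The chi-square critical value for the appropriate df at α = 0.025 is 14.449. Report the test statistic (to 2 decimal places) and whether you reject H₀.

Expected counts E_i = n·p_i: 405×0.06 = 24.3, 405×0.17 = 68.85, 405×0.24 = 97.2, 405×0.22 = 89.1, 405×0.16 = 64.8, 405×0.09 = 36.45, 405×0.04 = 16.2, 405×0.02 = 8.1.
cat         O        E   (O−E)²/E
0          20     24.3      0.761
1          71    68.85      0.067
2         109     97.2      1.433
3         100     89.1      1.333
4          28     64.8     20.899
5          37    36.45      0.008
6          24     16.2      3.756
≥7         16      8.1      7.705
Sum = 35.96
df = 6. Since 35.96 > 14.449, we reject H₀.

35.96; reject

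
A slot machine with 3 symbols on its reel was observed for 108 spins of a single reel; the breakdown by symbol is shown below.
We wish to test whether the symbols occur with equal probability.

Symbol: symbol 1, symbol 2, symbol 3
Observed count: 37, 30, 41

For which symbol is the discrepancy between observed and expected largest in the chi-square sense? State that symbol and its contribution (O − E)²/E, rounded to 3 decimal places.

symbol 2, 1.000

Under H₀ each category has probability 1/3, so each expected count is 108/3 = 36.
cat           O        E   (O−E)²/E
symbol 1     37       36     0.0278
symbol 2     30       36     1.0000
symbol 3     41       36     0.6944
The largest term is for symbol 2: 1.000.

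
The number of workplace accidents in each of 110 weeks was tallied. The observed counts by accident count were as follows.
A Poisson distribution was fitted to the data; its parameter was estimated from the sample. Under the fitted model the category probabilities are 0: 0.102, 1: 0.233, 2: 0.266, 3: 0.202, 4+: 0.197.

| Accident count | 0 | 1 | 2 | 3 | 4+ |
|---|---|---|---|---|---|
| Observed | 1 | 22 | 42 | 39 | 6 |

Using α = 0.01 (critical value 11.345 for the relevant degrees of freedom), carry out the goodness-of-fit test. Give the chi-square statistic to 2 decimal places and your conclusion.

Expected counts E_i = n·p_i: 110×0.102 = 11.22, 110×0.233 = 25.63, 110×0.266 = 29.26, 110×0.202 = 22.22, 110×0.197 = 21.67.
cat         O        E   (O−E)²/E
0           1    11.22      9.309
1          22    25.63      0.514
2          42    29.26      5.547
3          39    22.22     12.672
4+          6    21.67     11.331
Sum = 39.37
df = 3. Since 39.37 > 11.345, we reject H₀.

39.37; reject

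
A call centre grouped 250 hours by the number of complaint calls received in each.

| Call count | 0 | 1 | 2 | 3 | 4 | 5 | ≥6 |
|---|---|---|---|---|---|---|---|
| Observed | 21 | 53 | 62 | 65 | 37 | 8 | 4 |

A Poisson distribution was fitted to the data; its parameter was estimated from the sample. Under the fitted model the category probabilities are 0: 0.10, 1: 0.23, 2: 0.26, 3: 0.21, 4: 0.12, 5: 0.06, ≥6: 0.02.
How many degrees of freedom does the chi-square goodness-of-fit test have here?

5

There are k = 7 categories and 1 parameter estimated from the data, so df = 7 − 1 − 1 = 5.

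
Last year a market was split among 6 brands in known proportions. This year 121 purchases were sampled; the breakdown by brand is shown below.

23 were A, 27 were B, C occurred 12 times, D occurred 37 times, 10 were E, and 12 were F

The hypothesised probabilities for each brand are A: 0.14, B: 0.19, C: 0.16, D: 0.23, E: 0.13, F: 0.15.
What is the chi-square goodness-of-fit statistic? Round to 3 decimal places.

12.858

Expected counts E_i = n·p_i: 121×0.14 = 16.94, 121×0.19 = 22.99, 121×0.16 = 19.36, 121×0.23 = 27.83, 121×0.13 = 15.73, 121×0.15 = 18.15.
A: (23 − 16.94)²/16.94 = 36.7236/16.94 = 2.1679
B: (27 − 22.99)²/22.99 = 16.0801/22.99 = 0.6994
C: (12 − 19.36)²/19.36 = 54.1696/19.36 = 2.7980
D: (37 − 27.83)²/27.83 = 84.0889/27.83 = 3.0215
E: (10 − 15.73)²/15.73 = 32.8329/15.73 = 2.0873
F: (12 − 18.15)²/18.15 = 37.8225/18.15 = 2.0839
Sum = 12.858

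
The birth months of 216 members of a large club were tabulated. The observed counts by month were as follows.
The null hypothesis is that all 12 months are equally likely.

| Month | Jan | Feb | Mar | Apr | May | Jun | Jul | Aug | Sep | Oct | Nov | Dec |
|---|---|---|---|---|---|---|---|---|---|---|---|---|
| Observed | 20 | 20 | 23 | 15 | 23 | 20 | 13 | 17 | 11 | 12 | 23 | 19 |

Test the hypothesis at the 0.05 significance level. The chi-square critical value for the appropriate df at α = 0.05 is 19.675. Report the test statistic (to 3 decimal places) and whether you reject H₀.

Expected count for each of the 12 categories: 216/12 = 18.
cat         O        E   (O−E)²/E
Jan        20       18     0.2222
Feb        20       18     0.2222
Mar        23       18     1.3889
Apr        15       18     0.5000
May        23       18     1.3889
Jun        20       18     0.2222
Jul        13       18     1.3889
Aug        17       18     0.0556
Sep        11       18     2.7222
Oct        12       18     2.0000
Nov        23       18     1.3889
Dec        19       18     0.0556
Sum = 11.556
df = 11. Since 11.556 < 19.675, we do not reject H₀.

11.556; do not reject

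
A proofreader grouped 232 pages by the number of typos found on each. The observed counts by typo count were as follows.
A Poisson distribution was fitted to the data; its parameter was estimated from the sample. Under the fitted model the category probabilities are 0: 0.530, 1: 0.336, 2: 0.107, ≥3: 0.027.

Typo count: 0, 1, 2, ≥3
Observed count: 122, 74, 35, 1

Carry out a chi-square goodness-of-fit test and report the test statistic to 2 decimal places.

Expected counts E_i = n·p_i: 232×0.530 = 122.96, 232×0.336 = 77.952, 232×0.107 = 24.824, 232×0.027 = 6.264.
0: (122 − 122.96)²/122.96 = 0.9216/122.96 = 0.007
1: (74 − 77.952)²/77.952 = 15.618304/77.952 = 0.200
2: (35 − 24.824)²/24.824 = 103.550976/24.824 = 4.171
≥3: (1 − 6.264)²/6.264 = 27.709696/6.264 = 4.424
Sum = 8.80

8.80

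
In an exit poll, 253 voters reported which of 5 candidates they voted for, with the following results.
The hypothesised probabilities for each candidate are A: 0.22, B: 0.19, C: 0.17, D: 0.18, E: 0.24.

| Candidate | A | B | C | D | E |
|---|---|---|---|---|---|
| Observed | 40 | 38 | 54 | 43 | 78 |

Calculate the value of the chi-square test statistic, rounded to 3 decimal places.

14.383

Expected counts E_i = n·p_i: 253×0.22 = 55.66, 253×0.19 = 48.07, 253×0.17 = 43.01, 253×0.18 = 45.54, 253×0.24 = 60.72.
A: (40 − 55.66)²/55.66 = 245.2356/55.66 = 4.4060
B: (38 − 48.07)²/48.07 = 101.4049/48.07 = 2.1095
C: (54 − 43.01)²/43.01 = 120.7801/43.01 = 2.8082
D: (43 − 45.54)²/45.54 = 6.4516/45.54 = 0.1417
E: (78 − 60.72)²/60.72 = 298.5984/60.72 = 4.9176
Sum = 14.383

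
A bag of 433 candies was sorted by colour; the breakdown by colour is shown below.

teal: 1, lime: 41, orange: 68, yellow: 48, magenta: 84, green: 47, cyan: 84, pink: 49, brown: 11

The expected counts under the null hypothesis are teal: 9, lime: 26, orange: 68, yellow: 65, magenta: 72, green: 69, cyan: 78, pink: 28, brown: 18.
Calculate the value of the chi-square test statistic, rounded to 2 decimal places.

cat          O        E   (O−E)²/E
teal         1        9      7.111
lime        41       26      8.654
orange      68       68      0.000
yellow      48       65      4.446
magenta     84       72      2.000
green       47       69      7.014
cyan        84       78      0.462
pink        49       28     15.750
brown       11       18      2.722
Sum = 48.16

48.16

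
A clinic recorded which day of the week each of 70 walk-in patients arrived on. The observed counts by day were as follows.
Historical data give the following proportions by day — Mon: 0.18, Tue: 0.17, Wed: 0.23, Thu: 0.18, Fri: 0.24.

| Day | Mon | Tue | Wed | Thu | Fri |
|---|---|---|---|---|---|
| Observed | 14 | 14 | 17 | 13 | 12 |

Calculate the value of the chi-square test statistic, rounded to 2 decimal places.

1.96

Expected counts E_i = n·p_i: 70×0.18 = 12.6, 70×0.17 = 11.9, 70×0.23 = 16.1, 70×0.18 = 12.6, 70×0.24 = 16.8.
Mon: (14 − 12.6)²/12.6 = 1.96/12.6 = 0.156
Tue: (14 − 11.9)²/11.9 = 4.41/11.9 = 0.371
Wed: (17 − 16.1)²/16.1 = 0.81/16.1 = 0.050
Thu: (13 − 12.6)²/12.6 = 0.16/12.6 = 0.013
Fri: (12 − 16.8)²/16.8 = 23.04/16.8 = 1.371
Sum = 1.96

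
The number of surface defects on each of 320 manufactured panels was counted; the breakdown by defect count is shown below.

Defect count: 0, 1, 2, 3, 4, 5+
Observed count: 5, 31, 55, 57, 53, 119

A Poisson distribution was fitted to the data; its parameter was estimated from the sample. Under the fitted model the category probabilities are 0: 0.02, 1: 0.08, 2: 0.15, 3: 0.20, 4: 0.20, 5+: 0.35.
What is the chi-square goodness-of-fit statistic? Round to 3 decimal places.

Expected counts E_i = n·p_i: 320×0.02 = 6.4, 320×0.08 = 25.6, 320×0.15 = 48, 320×0.20 = 64, 320×0.20 = 64, 320×0.35 = 112.
cat         O        E   (O−E)²/E
0           5      6.4     0.3063
1          31     25.6     1.1391
2          55       48     1.0208
3          57       64     0.7656
4          53       64     1.8906
5+        119      112     0.4375
Sum = 5.560

5.560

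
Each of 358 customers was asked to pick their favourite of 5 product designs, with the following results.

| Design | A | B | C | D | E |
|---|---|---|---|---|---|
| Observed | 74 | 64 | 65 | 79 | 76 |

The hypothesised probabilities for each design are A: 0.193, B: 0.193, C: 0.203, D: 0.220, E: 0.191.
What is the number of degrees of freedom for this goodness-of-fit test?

There are k = 5 categories and no parameters were estimated from the data, so df = 5 − 1 = 4.

4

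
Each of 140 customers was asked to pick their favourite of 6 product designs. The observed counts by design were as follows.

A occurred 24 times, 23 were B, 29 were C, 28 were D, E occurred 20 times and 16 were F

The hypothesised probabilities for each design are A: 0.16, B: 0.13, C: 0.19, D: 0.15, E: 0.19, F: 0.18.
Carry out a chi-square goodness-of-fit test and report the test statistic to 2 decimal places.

8.93

Expected counts E_i = n·p_i: 140×0.16 = 22.4, 140×0.13 = 18.2, 140×0.19 = 26.6, 140×0.15 = 21, 140×0.19 = 26.6, 140×0.18 = 25.2.
cat         O        E   (O−E)²/E
A          24     22.4      0.114
B          23     18.2      1.266
C          29     26.6      0.217
D          28       21      2.333
E          20     26.6      1.638
F          16     25.2      3.359
Sum = 8.93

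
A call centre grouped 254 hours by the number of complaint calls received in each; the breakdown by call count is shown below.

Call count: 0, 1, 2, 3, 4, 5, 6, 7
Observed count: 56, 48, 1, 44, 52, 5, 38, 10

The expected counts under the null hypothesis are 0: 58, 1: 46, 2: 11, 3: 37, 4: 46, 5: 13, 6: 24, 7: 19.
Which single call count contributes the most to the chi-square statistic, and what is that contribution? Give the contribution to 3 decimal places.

0: (56 − 58)²/58 = 4/58 = 0.0690
1: (48 − 46)²/46 = 4/46 = 0.0870
2: (1 − 11)²/11 = 100/11 = 9.0909
3: (44 − 37)²/37 = 49/37 = 1.3243
4: (52 − 46)²/46 = 36/46 = 0.7826
5: (5 − 13)²/13 = 64/13 = 4.9231
6: (38 − 24)²/24 = 196/24 = 8.1667
7: (10 − 19)²/19 = 81/19 = 4.2632
The largest term is for 2: 9.091.

2, 9.091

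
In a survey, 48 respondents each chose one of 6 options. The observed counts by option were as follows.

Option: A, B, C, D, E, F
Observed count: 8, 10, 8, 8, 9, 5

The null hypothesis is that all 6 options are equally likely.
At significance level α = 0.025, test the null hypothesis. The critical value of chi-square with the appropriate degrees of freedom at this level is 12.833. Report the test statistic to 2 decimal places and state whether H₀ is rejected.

Under H₀ each category has probability 1/6, so each expected count is 48/6 = 8.
χ² = (8−8)²/8 + (10−8)²/8 + (8−8)²/8 + (8−8)²/8 + (9−8)²/8 + (5−8)²/8
   = 0.000 + 0.500 + 0.000 + 0.000 + 0.125 + 1.125
Sum = 1.75
df = 5. Since 1.75 < 12.833, we do not reject H₀.

1.75; do not reject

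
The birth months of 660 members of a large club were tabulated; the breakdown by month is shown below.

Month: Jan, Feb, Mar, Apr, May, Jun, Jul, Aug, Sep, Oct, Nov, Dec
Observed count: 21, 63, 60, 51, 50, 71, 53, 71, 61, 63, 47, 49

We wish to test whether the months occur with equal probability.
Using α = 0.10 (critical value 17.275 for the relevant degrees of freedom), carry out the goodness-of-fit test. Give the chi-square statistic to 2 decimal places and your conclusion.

Under H₀ each category has probability 1/12, so each expected count is 660/12 = 55.
χ² = (21−55)²/55 + (63−55)²/55 + (60−55)²/55 + (51−55)²/55 + (50−55)²/55 + (71−55)²/55 + (53−55)²/55 + (71−55)²/55 + (61−55)²/55 + (63−55)²/55 + (47−55)²/55 + (49−55)²/55
   = 21.018 + 1.164 + 0.455 + 0.291 + 0.455 + 4.655 + 0.073 + 4.655 + 0.655 + 1.164 + 1.164 + 0.655
Sum = 36.40
df = 11. Since 36.40 > 17.275, we reject H₀.

36.40; reject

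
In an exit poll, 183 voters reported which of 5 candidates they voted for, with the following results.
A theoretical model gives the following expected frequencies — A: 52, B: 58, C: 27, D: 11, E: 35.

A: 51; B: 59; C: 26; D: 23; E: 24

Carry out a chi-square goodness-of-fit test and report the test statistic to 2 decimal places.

cat         O        E   (O−E)²/E
A          51       52      0.019
B          59       58      0.017
C          26       27      0.037
D          23       11     13.091
E          24       35      3.457
Sum = 16.62

16.62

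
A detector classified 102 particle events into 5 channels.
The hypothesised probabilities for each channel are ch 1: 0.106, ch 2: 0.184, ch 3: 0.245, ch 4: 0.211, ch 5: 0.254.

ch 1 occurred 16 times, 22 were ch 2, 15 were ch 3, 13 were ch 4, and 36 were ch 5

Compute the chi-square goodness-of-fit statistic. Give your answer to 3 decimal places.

Expected counts E_i = n·p_i: 102×0.106 = 10.812, 102×0.184 = 18.768, 102×0.245 = 24.99, 102×0.211 = 21.522, 102×0.254 = 25.908.
cat         O        E   (O−E)²/E
ch 1       16   10.812     2.4894
ch 2       22   18.768     0.5566
ch 3       15    24.99     3.9936
ch 4       13   21.522     3.3744
ch 5       36   25.908     3.9312
Sum = 14.345

14.345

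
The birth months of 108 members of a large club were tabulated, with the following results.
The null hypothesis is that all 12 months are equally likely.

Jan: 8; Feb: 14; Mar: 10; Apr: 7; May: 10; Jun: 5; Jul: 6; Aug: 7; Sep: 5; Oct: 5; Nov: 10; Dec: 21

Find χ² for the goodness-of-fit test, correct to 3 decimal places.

26.444

Expected count for each of the 12 categories: 108/12 = 9.
Jan: (8 − 9)²/9 = 1/9 = 0.1111
Feb: (14 − 9)²/9 = 25/9 = 2.7778
Mar: (10 − 9)²/9 = 1/9 = 0.1111
Apr: (7 − 9)²/9 = 4/9 = 0.4444
May: (10 − 9)²/9 = 1/9 = 0.1111
Jun: (5 − 9)²/9 = 16/9 = 1.7778
Jul: (6 − 9)²/9 = 9/9 = 1.0000
Aug: (7 − 9)²/9 = 4/9 = 0.4444
Sep: (5 − 9)²/9 = 16/9 = 1.7778
Oct: (5 − 9)²/9 = 16/9 = 1.7778
Nov: (10 − 9)²/9 = 1/9 = 0.1111
Dec: (21 − 9)²/9 = 144/9 = 16.0000
Sum = 26.444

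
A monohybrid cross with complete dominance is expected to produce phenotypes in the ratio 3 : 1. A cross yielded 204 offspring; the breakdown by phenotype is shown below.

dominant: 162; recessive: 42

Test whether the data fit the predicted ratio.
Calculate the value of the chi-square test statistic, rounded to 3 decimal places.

Ratio total = 4. Expected counts: 204×3/4 = 153, 204×1/4 = 51.
dominant: (162 − 153)²/153 = 81/153 = 0.5294
recessive: (42 − 51)²/51 = 81/51 = 1.5882
Sum = 2.118

2.118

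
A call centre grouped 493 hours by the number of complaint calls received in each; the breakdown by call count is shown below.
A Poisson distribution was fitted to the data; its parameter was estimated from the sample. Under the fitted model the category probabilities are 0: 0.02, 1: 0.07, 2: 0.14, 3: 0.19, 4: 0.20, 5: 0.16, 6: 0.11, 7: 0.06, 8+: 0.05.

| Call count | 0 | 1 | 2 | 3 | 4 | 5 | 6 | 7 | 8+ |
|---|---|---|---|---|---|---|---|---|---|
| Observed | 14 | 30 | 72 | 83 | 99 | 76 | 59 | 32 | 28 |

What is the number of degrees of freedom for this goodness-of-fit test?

7

There are k = 9 categories and 1 parameter estimated from the data, so df = 9 − 1 − 1 = 7.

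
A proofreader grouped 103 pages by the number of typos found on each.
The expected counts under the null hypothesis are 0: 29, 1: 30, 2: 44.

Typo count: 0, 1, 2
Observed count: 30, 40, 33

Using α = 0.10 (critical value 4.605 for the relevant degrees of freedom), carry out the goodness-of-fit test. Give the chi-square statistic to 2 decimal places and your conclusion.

6.12; reject

χ² = (30−29)²/29 + (40−30)²/30 + (33−44)²/44
   = 0.034 + 3.333 + 2.750
Sum = 6.12
df = 2. Since 6.12 > 4.605, we reject H₀.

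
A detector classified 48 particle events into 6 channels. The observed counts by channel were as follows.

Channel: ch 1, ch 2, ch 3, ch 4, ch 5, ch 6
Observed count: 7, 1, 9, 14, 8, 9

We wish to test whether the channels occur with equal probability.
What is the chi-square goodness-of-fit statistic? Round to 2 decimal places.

11.00

Expected count for each of the 6 categories: 48/6 = 8.
cat         O        E   (O−E)²/E
ch 1        7        8      0.125
ch 2        1        8      6.125
ch 3        9        8      0.125
ch 4       14        8      4.500
ch 5        8        8      0.000
ch 6        9        8      0.125
Sum = 11.00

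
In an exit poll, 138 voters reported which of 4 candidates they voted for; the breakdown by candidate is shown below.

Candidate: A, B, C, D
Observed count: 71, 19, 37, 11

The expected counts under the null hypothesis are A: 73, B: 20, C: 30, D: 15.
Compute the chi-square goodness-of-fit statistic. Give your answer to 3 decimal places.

2.805

A: (71 − 73)²/73 = 4/73 = 0.0548
B: (19 − 20)²/20 = 1/20 = 0.0500
C: (37 − 30)²/30 = 49/30 = 1.6333
D: (11 − 15)²/15 = 16/15 = 1.0667
Sum = 2.805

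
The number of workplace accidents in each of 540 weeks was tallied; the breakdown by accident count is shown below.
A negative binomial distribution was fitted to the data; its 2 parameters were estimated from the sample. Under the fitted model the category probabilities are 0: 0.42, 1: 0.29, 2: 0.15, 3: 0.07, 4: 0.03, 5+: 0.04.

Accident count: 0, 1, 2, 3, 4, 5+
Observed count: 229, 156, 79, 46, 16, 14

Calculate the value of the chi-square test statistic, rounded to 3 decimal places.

4.528

Expected counts E_i = n·p_i: 540×0.42 = 226.8, 540×0.29 = 156.6, 540×0.15 = 81, 540×0.07 = 37.8, 540×0.03 = 16.2, 540×0.04 = 21.6.
0: (229 − 226.8)²/226.8 = 4.84/226.8 = 0.0213
1: (156 − 156.6)²/156.6 = 0.36/156.6 = 0.0023
2: (79 − 81)²/81 = 4/81 = 0.0494
3: (46 − 37.8)²/37.8 = 67.24/37.8 = 1.7788
4: (16 − 16.2)²/16.2 = 0.04/16.2 = 0.0025
5+: (14 − 21.6)²/21.6 = 57.76/21.6 = 2.6741
Sum = 4.528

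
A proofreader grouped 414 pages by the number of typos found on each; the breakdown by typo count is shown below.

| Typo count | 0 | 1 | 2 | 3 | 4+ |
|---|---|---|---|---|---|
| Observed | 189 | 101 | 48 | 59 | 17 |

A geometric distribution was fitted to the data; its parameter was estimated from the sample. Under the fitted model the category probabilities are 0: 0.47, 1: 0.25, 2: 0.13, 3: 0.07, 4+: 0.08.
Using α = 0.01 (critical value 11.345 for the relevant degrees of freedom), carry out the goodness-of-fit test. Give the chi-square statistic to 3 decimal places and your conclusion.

39.793; reject

Expected counts E_i = n·p_i: 414×0.47 = 194.58, 414×0.25 = 103.5, 414×0.13 = 53.82, 414×0.07 = 28.98, 414×0.08 = 33.12.
0: (189 − 194.58)²/194.58 = 31.1364/194.58 = 0.1600
1: (101 − 103.5)²/103.5 = 6.25/103.5 = 0.0604
2: (48 − 53.82)²/53.82 = 33.8724/53.82 = 0.6294
3: (59 − 28.98)²/28.98 = 901.2004/28.98 = 31.0973
4+: (17 − 33.12)²/33.12 = 259.8544/33.12 = 7.8458
Sum = 39.793
df = 3. Since 39.793 > 11.345, we reject H₀.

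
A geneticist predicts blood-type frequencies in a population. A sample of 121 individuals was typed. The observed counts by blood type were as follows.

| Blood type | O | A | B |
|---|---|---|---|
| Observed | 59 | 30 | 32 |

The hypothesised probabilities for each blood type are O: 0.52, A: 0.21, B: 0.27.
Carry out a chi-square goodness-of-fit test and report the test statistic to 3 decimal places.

Expected counts E_i = n·p_i: 121×0.52 = 62.92, 121×0.21 = 25.41, 121×0.27 = 32.67.
χ² = (59−62.92)²/62.92 + (30−25.41)²/25.41 + (32−32.67)²/32.67
   = 0.2442 + 0.8291 + 0.0137
Sum = 1.087

1.087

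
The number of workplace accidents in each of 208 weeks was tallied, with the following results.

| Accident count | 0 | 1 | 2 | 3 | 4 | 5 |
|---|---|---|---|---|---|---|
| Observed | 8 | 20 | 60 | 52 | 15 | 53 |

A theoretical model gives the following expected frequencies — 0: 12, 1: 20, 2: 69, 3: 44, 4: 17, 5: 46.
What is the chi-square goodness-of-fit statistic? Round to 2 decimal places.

cat         O        E   (O−E)²/E
0           8       12      1.333
1          20       20      0.000
2          60       69      1.174
3          52       44      1.455
4          15       17      0.235
5          53       46      1.065
Sum = 5.26

5.26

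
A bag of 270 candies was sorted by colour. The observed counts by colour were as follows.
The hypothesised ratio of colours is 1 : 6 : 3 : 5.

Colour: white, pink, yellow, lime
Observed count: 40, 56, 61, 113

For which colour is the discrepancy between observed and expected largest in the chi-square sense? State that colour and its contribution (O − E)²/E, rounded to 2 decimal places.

white, 26.89

Ratio total = 15. Expected counts: 270×1/15 = 18, 270×6/15 = 108, 270×3/15 = 54, 270×5/15 = 90.
χ² = (40−18)²/18 + (56−108)²/108 + (61−54)²/54 + (113−90)²/90
   = 26.889 + 25.037 + 0.907 + 5.878
The largest term is for white: 26.89.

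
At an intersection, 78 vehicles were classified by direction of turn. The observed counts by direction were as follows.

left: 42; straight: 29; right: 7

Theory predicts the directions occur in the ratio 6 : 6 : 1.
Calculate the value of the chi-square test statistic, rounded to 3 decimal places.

Ratio total = 13. Expected counts: 78×6/13 = 36, 78×6/13 = 36, 78×1/13 = 6.
χ² = (42−36)²/36 + (29−36)²/36 + (7−6)²/6
   = 1.0000 + 1.3611 + 0.1667
Sum = 2.528

2.528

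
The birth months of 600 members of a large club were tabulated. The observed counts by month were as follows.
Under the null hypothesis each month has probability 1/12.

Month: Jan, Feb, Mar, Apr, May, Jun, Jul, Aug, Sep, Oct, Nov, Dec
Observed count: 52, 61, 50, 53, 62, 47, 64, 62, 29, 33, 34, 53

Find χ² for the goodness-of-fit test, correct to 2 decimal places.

32.44

Expected count for each of the 12 categories: 600/12 = 50.
Jan: (52 − 50)²/50 = 4/50 = 0.080
Feb: (61 − 50)²/50 = 121/50 = 2.420
Mar: (50 − 50)²/50 = 0/50 = 0.000
Apr: (53 − 50)²/50 = 9/50 = 0.180
May: (62 − 50)²/50 = 144/50 = 2.880
Jun: (47 − 50)²/50 = 9/50 = 0.180
Jul: (64 − 50)²/50 = 196/50 = 3.920
Aug: (62 − 50)²/50 = 144/50 = 2.880
Sep: (29 − 50)²/50 = 441/50 = 8.820
Oct: (33 − 50)²/50 = 289/50 = 5.780
Nov: (34 − 50)²/50 = 256/50 = 5.120
Dec: (53 − 50)²/50 = 9/50 = 0.180
Sum = 32.44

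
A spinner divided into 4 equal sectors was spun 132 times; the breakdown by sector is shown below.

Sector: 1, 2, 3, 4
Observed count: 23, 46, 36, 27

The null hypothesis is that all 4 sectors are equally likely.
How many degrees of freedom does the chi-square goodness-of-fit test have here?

3

There are k = 4 categories and no parameters were estimated from the data, so df = 4 − 1 = 3.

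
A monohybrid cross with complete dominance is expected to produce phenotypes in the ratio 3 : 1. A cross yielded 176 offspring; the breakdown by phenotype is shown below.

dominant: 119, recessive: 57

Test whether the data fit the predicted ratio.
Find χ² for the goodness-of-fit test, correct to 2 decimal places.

Ratio total = 4. Expected counts: 176×3/4 = 132, 176×1/4 = 44.
χ² = (119−132)²/132 + (57−44)²/44
   = 1.280 + 3.841
Sum = 5.12

5.12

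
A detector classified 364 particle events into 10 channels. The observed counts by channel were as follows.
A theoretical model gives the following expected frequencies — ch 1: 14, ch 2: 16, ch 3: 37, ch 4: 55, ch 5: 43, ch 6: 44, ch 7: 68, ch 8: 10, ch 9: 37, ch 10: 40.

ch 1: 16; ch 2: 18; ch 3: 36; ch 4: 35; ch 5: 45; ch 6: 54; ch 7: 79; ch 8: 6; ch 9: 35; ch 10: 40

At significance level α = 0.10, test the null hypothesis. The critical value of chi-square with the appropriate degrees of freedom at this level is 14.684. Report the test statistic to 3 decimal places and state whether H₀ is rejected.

χ² = (16−14)²/14 + (18−16)²/16 + (36−37)²/37 + (35−55)²/55 + (45−43)²/43 + (54−44)²/44 + (79−68)²/68 + (6−10)²/10 + (35−37)²/37 + (40−40)²/40
   = 0.2857 + 0.2500 + 0.0270 + 7.2727 + 0.0930 + 2.2727 + 1.7794 + 1.6000 + 0.1081 + 0.0000
Sum = 13.689
df = 9. Since 13.689 < 14.684, we do not reject H₀.

13.689; do not reject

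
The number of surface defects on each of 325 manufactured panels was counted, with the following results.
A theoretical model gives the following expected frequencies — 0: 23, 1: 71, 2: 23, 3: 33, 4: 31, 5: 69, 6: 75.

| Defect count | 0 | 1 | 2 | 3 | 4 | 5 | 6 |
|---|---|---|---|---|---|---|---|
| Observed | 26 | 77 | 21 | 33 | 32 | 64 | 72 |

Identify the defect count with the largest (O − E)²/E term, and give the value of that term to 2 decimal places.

1, 0.51

cat         O        E   (O−E)²/E
0          26       23      0.391
1          77       71      0.507
2          21       23      0.174
3          33       33      0.000
4          32       31      0.032
5          64       69      0.362
6          72       75      0.120
The largest term is for 1: 0.51.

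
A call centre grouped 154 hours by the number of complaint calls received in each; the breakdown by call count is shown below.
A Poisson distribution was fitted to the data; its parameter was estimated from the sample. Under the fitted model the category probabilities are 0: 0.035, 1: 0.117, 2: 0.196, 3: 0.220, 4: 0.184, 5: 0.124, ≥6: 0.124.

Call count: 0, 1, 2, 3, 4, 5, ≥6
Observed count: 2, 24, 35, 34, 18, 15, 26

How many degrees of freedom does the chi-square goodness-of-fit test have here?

5

There are k = 7 categories and 1 parameter estimated from the data, so df = 7 − 1 − 1 = 5.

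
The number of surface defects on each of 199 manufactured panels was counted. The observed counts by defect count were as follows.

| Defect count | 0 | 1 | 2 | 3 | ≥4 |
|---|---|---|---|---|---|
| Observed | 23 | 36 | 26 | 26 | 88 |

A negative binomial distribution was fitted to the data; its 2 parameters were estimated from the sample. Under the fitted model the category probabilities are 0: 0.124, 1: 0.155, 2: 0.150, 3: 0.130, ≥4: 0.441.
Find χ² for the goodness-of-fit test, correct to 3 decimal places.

Expected counts E_i = n·p_i: 199×0.124 = 24.676, 199×0.155 = 30.845, 199×0.150 = 29.85, 199×0.130 = 25.87, 199×0.441 = 87.759.
cat         O        E   (O−E)²/E
0          23   24.676     0.1138
1          36   30.845     0.8615
2          26    29.85     0.4966
3          26    25.87     0.0007
≥4         88   87.759     0.0007
Sum = 1.473

1.473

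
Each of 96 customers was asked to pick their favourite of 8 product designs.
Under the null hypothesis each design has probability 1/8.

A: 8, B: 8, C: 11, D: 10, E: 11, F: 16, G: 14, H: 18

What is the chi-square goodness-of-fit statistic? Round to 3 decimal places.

7.833

Expected count for each of the 8 categories: 96/8 = 12.
χ² = (8−12)²/12 + (8−12)²/12 + (11−12)²/12 + (10−12)²/12 + (11−12)²/12 + (16−12)²/12 + (14−12)²/12 + (18−12)²/12
   = 1.3333 + 1.3333 + 0.0833 + 0.3333 + 0.0833 + 1.3333 + 0.3333 + 3.0000
Sum = 7.833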